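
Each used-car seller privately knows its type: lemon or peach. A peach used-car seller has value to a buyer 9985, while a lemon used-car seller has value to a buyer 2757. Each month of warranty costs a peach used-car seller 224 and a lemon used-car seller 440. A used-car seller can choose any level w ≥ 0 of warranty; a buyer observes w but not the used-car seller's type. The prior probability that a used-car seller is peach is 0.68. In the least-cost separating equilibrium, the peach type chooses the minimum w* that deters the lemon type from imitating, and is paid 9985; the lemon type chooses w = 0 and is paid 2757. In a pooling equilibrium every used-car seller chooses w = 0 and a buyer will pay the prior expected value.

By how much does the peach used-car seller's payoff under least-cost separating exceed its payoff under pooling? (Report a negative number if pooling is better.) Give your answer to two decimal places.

-1366.75

Least-cost separating signal: w* solves 2757 = 9985 − 440·w*, so w* = (9985 − 2757)/440 ≈ 16.4273.
Peach type's separating payoff: 9985 − 224 × w* = 9985 − 224 × (9985 − 2757)/440 = 9985 − 1619072/440 ≈ 6305.2909.
Pooling payoff: 0.68 × 9985 + 0.32 × 2757 = 7672.04.
Difference: 6305.2909 − 7672.04 = -1366.7491, i.e. -1366.75 to two decimal places.
The peach type would prefer the pooling outcome.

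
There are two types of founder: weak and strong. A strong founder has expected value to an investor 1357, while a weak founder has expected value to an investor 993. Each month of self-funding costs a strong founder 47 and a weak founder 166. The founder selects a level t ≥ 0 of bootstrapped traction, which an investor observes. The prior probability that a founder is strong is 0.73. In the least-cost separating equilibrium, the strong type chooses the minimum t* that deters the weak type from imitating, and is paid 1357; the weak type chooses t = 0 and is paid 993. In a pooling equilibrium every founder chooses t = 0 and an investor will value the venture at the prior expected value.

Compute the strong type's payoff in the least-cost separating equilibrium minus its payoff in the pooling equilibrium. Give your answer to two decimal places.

Least-cost separating signal: t* solves 993 = 1357 − 166·t*, so t* = (1357 − 993)/166 ≈ 2.1928.
Strong type's separating payoff: 1357 − 47 × t* = 1357 − 47 × (1357 − 993)/166 = 1357 − 17108/166 ≈ 1253.9398.
Pooling payoff: 0.73 × 1357 + 0.27 × 993 = 1258.72.
Difference: 1253.9398 − 1258.72 = -4.7802, i.e. -4.78 to two decimal places.
The strong type would prefer the pooling outcome.

-4.78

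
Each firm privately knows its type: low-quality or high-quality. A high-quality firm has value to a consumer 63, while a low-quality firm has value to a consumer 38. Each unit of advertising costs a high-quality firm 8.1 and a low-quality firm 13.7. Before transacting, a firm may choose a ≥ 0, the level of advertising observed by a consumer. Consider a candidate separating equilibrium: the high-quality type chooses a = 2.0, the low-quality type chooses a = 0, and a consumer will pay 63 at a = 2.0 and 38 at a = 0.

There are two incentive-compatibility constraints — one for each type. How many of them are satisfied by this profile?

High-quality type: signal → 63 − 8.1 × 2.0 = 46.8; deviate to 0 → 38. IC holds (46.8 ≥ 38).
Low-quality type: stay at 0 → 38; mimic → 63 − 13.7 × 2.0 = 35.6. IC holds (38 ≥ 35.6).
2 of 2 constraints hold, so this is a separating equilibrium.

2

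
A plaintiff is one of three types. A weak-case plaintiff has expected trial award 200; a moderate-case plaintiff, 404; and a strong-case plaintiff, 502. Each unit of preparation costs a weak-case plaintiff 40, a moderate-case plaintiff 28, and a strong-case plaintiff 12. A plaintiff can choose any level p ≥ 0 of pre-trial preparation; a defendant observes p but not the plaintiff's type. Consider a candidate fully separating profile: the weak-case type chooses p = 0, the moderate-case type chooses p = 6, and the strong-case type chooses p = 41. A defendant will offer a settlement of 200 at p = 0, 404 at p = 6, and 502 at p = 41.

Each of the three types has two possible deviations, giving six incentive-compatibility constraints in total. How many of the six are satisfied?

4

Moderate-case (own payoff 404 − 28×6 = 236): to p=0 gives 200 → no gain ✓; to p=41 gives 502 − 28×41 = -646 → no gain ✓.
Weak-case (own payoff 200): to p=6 gives 404 − 40×6 = 164 → no gain ✓; to p=41 gives 502 − 40×41 = -1138 → no gain ✓.
Strong-case (own payoff 502 − 12×41 = 10): to p=0 gives 200 → profitable ✗; to p=6 gives 404 − 12×6 = 332 → profitable ✗.
4 of the 6 constraints hold; not an equilibrium.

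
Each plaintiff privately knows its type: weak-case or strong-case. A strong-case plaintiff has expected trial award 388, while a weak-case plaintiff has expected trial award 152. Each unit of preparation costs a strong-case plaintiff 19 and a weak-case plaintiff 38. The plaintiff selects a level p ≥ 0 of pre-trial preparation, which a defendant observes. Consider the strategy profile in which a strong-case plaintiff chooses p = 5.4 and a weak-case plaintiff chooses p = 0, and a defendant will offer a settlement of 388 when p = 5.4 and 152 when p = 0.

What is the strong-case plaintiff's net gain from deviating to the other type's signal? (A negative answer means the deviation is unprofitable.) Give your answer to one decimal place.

-133.4

Playing p = 5.4 the strong-case plaintiff receives 388 − 19 × 5.4 = 285.4.
Deviating to p = 0 yields 152 instead.
Gain from deviating: 152 − 285.4 = -133.4.
The gain is negative, so the strong-case type's incentive-compatibility constraint is satisfied.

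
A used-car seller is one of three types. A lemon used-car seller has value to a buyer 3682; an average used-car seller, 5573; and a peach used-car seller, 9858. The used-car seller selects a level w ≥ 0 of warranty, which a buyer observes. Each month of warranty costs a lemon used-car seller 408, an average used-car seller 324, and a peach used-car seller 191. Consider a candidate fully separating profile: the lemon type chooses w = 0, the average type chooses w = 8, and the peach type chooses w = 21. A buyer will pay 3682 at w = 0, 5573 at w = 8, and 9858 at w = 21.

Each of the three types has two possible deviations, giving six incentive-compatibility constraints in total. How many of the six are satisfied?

Peach (own payoff 9858 − 191×21 = 5847): to w=0 gives 3682 → no gain ✓; to w=8 gives 5573 − 191×8 = 4045 → no gain ✓.
Lemon (own payoff 3682): to w=8 gives 5573 − 408×8 = 2309 → no gain ✓; to w=21 gives 9858 − 408×21 = 1290 → no gain ✓.
Average (own payoff 5573 − 324×8 = 2981): to w=0 gives 3682 → profitable ✗; to w=21 gives 9858 − 324×21 = 3054 → profitable ✗.
4 of the 6 constraints hold; not an equilibrium.

4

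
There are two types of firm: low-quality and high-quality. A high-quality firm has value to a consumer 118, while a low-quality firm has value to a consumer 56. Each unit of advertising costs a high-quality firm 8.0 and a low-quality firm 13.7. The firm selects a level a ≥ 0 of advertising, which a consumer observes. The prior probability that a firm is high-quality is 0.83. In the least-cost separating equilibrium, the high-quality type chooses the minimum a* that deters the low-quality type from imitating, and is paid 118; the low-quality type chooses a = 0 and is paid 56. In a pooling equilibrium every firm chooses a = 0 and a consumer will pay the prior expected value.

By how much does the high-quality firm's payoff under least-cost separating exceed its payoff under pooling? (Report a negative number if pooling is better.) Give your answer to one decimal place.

-25.7

Least-cost separating signal: a* solves 56 = 118 − 13.7·a*, so a* = (118 − 56)/13.7 ≈ 4.5255.
High-quality type's separating payoff: 118 − 8.0 × a* = 118 − 8.0 × (118 − 56)/13.7 = 118 − 496/13.7 ≈ 81.796.
Pooling payoff: 0.83 × 118 + 0.17 × 56 = 107.46.
Difference: 81.796 − 107.46 = -25.664, i.e. -25.7 to one decimal place.
The high-quality type would prefer the pooling outcome.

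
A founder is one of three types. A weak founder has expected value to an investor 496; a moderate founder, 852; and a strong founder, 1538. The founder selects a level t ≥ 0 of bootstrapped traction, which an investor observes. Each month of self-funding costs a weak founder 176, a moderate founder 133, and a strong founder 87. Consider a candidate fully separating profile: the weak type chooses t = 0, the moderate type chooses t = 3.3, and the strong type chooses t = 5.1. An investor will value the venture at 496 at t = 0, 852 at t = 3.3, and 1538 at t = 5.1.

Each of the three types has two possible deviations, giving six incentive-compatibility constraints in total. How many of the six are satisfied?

3

Weak (own payoff 496): to t=3.3 gives 852 − 176×3.3 = 271.2 → no gain ✓; to t=5.1 gives 1538 − 176×5.1 = 640.4 → profitable ✗.
Moderate (own payoff 852 − 133×3.3 = 413.1): to t=0 gives 496 → profitable ✗; to t=5.1 gives 1538 − 133×5.1 = 859.7 → profitable ✗.
Strong (own payoff 1538 − 87×5.1 = 1094.3): to t=0 gives 496 → no gain ✓; to t=3.3 gives 852 − 87×3.3 = 564.9 → no gain ✓.
3 of the 6 constraints hold; not an equilibrium.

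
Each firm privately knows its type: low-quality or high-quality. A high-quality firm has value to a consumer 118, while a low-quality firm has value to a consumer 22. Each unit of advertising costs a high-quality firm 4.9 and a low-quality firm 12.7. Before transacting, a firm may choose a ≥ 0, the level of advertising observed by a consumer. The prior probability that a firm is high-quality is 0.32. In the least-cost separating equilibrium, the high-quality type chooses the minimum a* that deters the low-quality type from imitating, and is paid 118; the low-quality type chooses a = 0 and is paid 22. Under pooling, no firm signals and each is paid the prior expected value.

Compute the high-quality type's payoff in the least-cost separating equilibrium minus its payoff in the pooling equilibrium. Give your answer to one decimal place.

28.2

Least-cost separating signal: a* solves 22 = 118 − 12.7·a*, so a* = (118 − 22)/12.7 ≈ 7.5591.
High-quality type's separating payoff: 118 − 4.9 × a* = 118 − 4.9 × (118 − 22)/12.7 = 118 − 470.4/12.7 ≈ 80.961.
Pooling payoff: 0.32 × 118 + 0.68 × 22 = 52.72.
Difference: 80.961 − 52.72 = 28.241, i.e. 28.2 to one decimal place.
The high-quality type prefers to separate.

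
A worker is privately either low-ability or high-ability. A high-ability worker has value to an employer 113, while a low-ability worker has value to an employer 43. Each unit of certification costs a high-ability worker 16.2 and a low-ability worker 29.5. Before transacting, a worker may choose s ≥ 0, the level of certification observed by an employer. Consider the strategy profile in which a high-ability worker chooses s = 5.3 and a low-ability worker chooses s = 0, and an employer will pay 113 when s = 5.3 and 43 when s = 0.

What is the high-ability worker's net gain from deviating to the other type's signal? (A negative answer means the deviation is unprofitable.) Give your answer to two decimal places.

Playing s = 5.3 the high-ability worker receives 113 − 16.2 × 5.3 = 27.14.
Deviating to s = 0 yields 43 instead.
Gain from deviating: 43 − 27.14 = 15.86.
The gain is positive, so the high-ability type's incentive-compatibility constraint is violated — this profile is not a separating equilibrium.

15.86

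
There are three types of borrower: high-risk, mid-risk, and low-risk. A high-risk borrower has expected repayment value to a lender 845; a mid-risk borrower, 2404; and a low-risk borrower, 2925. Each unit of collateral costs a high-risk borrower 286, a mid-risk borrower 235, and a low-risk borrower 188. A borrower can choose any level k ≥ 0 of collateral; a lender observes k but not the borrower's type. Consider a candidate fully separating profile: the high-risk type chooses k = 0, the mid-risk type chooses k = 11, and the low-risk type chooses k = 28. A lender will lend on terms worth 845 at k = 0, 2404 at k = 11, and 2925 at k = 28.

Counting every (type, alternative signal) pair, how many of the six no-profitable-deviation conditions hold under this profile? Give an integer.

3

Low-risk (own payoff 2925 − 188×28 = -2339): to k=0 gives 845 → profitable ✗; to k=11 gives 2404 − 188×11 = 336 → profitable ✗.
Mid-risk (own payoff 2404 − 235×11 = -181): to k=0 gives 845 → profitable ✗; to k=28 gives 2925 − 235×28 = -3655 → no gain ✓.
High-risk (own payoff 845): to k=11 gives 2404 − 286×11 = -742 → no gain ✓; to k=28 gives 2925 − 286×28 = -5083 → no gain ✓.
3 of the 6 constraints hold; not an equilibrium.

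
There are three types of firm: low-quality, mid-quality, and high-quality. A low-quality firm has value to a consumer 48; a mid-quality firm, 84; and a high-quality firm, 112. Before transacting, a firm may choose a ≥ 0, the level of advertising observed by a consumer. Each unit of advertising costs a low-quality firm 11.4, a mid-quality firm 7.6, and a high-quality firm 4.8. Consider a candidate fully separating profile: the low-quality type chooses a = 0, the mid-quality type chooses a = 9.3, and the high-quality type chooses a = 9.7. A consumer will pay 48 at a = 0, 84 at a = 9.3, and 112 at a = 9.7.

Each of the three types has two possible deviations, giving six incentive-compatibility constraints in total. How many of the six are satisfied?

4

Mid-quality (own payoff 84 − 7.6×9.3 = 13.32): to a=0 gives 48 → profitable ✗; to a=9.7 gives 112 − 7.6×9.7 = 38.28 → profitable ✗.
Low-quality (own payoff 48): to a=9.3 gives 84 − 11.4×9.3 = -22.02 → no gain ✓; to a=9.7 gives 112 − 11.4×9.7 = 1.42 → no gain ✓.
High-quality (own payoff 112 − 4.8×9.7 = 65.44): to a=0 gives 48 → no gain ✓; to a=9.3 gives 84 − 4.8×9.3 = 39.36 → no gain ✓.
4 of the 6 constraints hold; not an equilibrium.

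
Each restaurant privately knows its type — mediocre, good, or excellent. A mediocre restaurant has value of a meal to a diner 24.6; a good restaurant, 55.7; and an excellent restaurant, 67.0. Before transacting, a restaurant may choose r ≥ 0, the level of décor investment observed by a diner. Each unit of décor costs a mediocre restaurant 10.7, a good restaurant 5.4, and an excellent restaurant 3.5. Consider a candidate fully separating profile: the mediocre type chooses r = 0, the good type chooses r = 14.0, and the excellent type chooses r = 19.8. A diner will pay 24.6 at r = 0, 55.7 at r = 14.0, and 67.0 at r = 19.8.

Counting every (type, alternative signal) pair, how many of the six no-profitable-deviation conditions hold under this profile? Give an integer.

3

Good (own payoff 55.7 − 5.4×14.0 = -19.9): to r=0 gives 24.6 → profitable ✗; to r=19.8 gives 67.0 − 5.4×19.8 = -39.92 → no gain ✓.
Excellent (own payoff 67.0 − 3.5×19.8 = -2.3): to r=0 gives 24.6 → profitable ✗; to r=14.0 gives 55.7 − 3.5×14.0 = 6.7 → profitable ✗.
Mediocre (own payoff 24.6): to r=14.0 gives 55.7 − 10.7×14.0 = -94.1 → no gain ✓; to r=19.8 gives 67.0 − 10.7×19.8 = -144.86 → no gain ✓.
3 of the 6 constraints hold; not an equilibrium.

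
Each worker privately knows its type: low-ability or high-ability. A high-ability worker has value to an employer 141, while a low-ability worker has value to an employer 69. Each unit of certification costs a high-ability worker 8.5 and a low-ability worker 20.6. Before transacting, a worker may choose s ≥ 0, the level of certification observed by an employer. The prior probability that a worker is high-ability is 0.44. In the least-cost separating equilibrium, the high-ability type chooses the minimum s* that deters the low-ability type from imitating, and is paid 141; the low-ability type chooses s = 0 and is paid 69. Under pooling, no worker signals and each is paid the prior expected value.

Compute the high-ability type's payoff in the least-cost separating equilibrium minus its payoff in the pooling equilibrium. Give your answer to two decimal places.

10.61

Least-cost separating signal: s* solves 69 = 141 − 20.6·s*, so s* = (141 − 69)/20.6 ≈ 3.4951.
High-ability type's separating payoff: 141 − 8.5 × s* = 141 − 8.5 × (141 − 69)/20.6 = 141 − 612/20.6 ≈ 111.2913.
Pooling payoff: 0.44 × 141 + 0.56 × 69 = 100.68.
Difference: 111.2913 − 100.68 = 10.6113, i.e. 10.61 to two decimal places.
The high-ability type prefers to separate.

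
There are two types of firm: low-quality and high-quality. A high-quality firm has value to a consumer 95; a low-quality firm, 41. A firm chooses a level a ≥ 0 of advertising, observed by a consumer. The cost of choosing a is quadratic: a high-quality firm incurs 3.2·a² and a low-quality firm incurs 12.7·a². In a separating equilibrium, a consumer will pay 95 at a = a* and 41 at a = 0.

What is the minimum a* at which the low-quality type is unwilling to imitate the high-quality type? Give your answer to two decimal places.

2.06

The low-quality type at a = 0 receives 41; imitating at a* yields 95 − 12.7·a*².
Indifference: 41 = 95 − 12.7·a*², so a*² = (95 − 41) / 12.7 ≈ 4.2520.
a* = √4.2520 ≈ 2.06.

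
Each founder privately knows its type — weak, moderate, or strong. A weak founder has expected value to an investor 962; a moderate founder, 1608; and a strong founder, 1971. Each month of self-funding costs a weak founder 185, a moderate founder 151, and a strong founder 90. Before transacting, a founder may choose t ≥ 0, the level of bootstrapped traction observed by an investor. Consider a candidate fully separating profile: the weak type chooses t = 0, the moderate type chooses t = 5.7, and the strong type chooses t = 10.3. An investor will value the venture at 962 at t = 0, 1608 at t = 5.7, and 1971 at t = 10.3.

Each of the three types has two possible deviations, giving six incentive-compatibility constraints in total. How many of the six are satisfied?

Strong (own payoff 1971 − 90×10.3 = 1044): to t=0 gives 962 → no gain ✓; to t=5.7 gives 1608 − 90×5.7 = 1095 → profitable ✗.
Weak (own payoff 962): to t=5.7 gives 1608 − 185×5.7 = 553.5 → no gain ✓; to t=10.3 gives 1971 − 185×10.3 = 65.5 → no gain ✓.
Moderate (own payoff 1608 − 151×5.7 = 747.3): to t=0 gives 962 → profitable ✗; to t=10.3 gives 1971 − 151×10.3 = 415.7 → no gain ✓.
4 of the 6 constraints hold; not an equilibrium.

4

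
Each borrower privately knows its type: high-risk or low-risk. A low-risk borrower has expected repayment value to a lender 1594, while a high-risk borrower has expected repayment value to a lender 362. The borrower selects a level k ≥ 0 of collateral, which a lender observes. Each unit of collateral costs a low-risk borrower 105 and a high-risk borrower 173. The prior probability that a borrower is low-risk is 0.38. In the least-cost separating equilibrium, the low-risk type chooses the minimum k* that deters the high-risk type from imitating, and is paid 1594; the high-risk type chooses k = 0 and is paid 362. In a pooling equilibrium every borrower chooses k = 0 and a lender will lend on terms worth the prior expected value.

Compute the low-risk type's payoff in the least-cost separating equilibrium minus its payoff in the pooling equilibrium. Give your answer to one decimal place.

Least-cost separating signal: k* solves 362 = 1594 − 173·k*, so k* = (1594 − 362)/173 ≈ 7.1214.
Low-risk type's separating payoff: 1594 − 105 × k* = 1594 − 105 × (1594 − 362)/173 = 1594 − 129360/173 ≈ 846.254.
Pooling payoff: 0.38 × 1594 + 0.62 × 362 = 830.16.
Difference: 846.254 − 830.16 = 16.094, i.e. 16.1 to one decimal place.
The low-risk type prefers to separate.

16.1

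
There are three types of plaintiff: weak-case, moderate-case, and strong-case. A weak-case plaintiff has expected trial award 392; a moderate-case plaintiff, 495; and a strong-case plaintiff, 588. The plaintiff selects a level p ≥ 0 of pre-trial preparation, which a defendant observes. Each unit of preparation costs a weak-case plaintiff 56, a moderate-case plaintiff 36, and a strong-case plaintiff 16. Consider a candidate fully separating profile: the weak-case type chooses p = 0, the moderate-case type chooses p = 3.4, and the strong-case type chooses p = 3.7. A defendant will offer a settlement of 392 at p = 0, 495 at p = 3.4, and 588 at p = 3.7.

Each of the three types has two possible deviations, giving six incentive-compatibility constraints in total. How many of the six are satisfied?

4

Weak-case (own payoff 392): to p=3.4 gives 495 − 56×3.4 = 304.6 → no gain ✓; to p=3.7 gives 588 − 56×3.7 = 380.8 → no gain ✓.
Moderate-case (own payoff 495 − 36×3.4 = 372.6): to p=0 gives 392 → profitable ✗; to p=3.7 gives 588 − 36×3.7 = 454.8 → profitable ✗.
Strong-case (own payoff 588 − 16×3.7 = 528.8): to p=0 gives 392 → no gain ✓; to p=3.4 gives 495 − 16×3.4 = 440.6 → no gain ✓.
4 of the 6 constraints hold; not an equilibrium.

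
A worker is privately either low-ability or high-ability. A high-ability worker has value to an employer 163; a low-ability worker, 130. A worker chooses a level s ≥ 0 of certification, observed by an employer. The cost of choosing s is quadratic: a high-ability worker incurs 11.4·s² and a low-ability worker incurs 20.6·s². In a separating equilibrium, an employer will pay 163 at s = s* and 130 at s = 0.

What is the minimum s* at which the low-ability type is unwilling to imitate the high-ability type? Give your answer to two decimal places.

1.27

The low-ability type at s = 0 receives 130; imitating at s* yields 163 − 20.6·s*².
Indifference: 130 = 163 − 20.6·s*², so s*² = (163 − 130) / 20.6 ≈ 1.6019.
s* = √1.6019 ≈ 1.27.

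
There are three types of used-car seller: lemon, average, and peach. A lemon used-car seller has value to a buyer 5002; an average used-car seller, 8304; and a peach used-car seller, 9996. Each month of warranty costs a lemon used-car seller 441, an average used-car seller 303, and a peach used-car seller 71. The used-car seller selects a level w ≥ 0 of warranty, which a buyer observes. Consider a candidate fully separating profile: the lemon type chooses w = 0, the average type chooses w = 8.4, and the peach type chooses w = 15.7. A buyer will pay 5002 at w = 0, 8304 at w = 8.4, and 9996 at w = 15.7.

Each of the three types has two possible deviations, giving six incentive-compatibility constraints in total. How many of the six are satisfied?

6

Peach (own payoff 9996 − 71×15.7 = 8881.3): to w=0 gives 5002 → no gain ✓; to w=8.4 gives 8304 − 71×8.4 = 7707.6 → no gain ✓.
Lemon (own payoff 5002): to w=8.4 gives 8304 − 441×8.4 = 4599.6 → no gain ✓; to w=15.7 gives 9996 − 441×15.7 = 3072.3 → no gain ✓.
Average (own payoff 8304 − 303×8.4 = 5758.8): to w=0 gives 5002 → no gain ✓; to w=15.7 gives 9996 − 303×15.7 = 5238.9 → no gain ✓.
6 of the 6 constraints hold; this profile is a separating equilibrium.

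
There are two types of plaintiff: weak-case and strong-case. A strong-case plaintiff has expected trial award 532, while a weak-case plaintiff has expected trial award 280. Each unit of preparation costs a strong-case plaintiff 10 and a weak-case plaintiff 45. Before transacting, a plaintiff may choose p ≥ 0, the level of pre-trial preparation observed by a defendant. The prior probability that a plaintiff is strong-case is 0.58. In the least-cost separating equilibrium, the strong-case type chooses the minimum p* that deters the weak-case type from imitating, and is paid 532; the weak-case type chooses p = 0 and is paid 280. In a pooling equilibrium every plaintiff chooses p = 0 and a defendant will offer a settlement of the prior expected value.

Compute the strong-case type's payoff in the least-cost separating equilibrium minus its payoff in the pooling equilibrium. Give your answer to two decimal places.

49.84

Least-cost separating signal: p* solves 280 = 532 − 45·p*, so p* = (532 − 280)/45 = 5.6.
Strong-case type's separating payoff: 532 − 10 × p* = 532 − 10 × (532 − 280)/45 = 532 − 2520/45 = 476.
Pooling payoff: 0.58 × 532 + 0.42 × 280 = 426.16.
Difference: 476 − 426.16 = 49.84.
The strong-case type prefers to separate.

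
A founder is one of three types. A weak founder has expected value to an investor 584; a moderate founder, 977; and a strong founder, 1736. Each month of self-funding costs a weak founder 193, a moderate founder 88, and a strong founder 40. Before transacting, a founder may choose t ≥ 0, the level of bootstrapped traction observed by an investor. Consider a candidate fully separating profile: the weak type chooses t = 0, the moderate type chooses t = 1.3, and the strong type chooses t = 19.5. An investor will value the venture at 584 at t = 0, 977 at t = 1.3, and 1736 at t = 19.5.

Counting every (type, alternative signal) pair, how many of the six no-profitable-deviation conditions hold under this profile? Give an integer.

Strong (own payoff 1736 − 40×19.5 = 956): to t=0 gives 584 → no gain ✓; to t=1.3 gives 977 − 40×1.3 = 925 → no gain ✓.
Moderate (own payoff 977 − 88×1.3 = 862.6): to t=0 gives 584 → no gain ✓; to t=19.5 gives 1736 − 88×19.5 = 20 → no gain ✓.
Weak (own payoff 584): to t=1.3 gives 977 − 193×1.3 = 726.1 → profitable ✗; to t=19.5 gives 1736 − 193×19.5 = -2027.5 → no gain ✓.
5 of the 6 constraints hold; not an equilibrium.

5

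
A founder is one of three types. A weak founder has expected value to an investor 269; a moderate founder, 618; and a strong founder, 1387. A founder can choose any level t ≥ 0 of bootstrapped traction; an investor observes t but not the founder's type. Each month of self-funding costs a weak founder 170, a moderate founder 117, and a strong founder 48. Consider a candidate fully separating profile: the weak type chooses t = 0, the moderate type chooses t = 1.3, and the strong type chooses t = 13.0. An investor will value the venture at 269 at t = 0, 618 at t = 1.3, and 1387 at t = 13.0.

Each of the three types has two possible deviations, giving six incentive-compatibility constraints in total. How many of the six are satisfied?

5

Strong (own payoff 1387 − 48×13.0 = 763): to t=0 gives 269 → no gain ✓; to t=1.3 gives 618 − 48×1.3 = 555.6 → no gain ✓.
Moderate (own payoff 618 − 117×1.3 = 465.9): to t=0 gives 269 → no gain ✓; to t=13.0 gives 1387 − 117×13.0 = -134 → no gain ✓.
Weak (own payoff 269): to t=1.3 gives 618 − 170×1.3 = 397 → profitable ✗; to t=13.0 gives 1387 − 170×13.0 = -823 → no gain ✓.
5 of the 6 constraints hold; not an equilibrium.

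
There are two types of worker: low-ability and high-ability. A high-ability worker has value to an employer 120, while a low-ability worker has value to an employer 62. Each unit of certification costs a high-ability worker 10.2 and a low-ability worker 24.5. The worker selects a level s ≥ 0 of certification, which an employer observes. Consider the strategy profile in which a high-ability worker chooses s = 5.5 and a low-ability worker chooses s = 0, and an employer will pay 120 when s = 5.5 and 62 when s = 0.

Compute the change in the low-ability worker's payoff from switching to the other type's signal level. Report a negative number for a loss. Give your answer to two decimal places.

Playing s = 0 the low-ability worker receives 62.
Deviating to s = 5.5 brings payment 120 at cost 24.5 × 5.5 = 134.75, netting -14.75.
Gain from deviating: -14.75 − 62 = -76.75.
The gain is negative, so the low-ability type's incentive-compatibility constraint is satisfied.

-76.75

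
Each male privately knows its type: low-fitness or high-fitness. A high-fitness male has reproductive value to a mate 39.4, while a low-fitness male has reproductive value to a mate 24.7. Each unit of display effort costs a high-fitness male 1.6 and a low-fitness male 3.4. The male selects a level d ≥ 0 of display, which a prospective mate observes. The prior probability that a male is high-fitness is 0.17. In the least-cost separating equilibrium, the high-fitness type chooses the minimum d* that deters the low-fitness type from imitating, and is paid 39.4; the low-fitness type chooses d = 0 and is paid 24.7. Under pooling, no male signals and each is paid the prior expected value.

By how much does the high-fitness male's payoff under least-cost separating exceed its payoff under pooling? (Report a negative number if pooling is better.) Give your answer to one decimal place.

5.3

Least-cost separating signal: d* solves 24.7 = 39.4 − 3.4·d*, so d* = (39.4 − 24.7)/3.4 ≈ 4.3235.
High-fitness type's separating payoff: 39.4 − 1.6 × d* = 39.4 − 1.6 × (39.4 − 24.7)/3.4 = 39.4 − 23.52/3.4 ≈ 32.482.
Pooling payoff: 0.17 × 39.4 + 0.83 × 24.7 = 27.199.
Difference: 32.482 − 27.199 = 5.283, i.e. 5.3 to one decimal place.
The high-fitness type prefers to separate.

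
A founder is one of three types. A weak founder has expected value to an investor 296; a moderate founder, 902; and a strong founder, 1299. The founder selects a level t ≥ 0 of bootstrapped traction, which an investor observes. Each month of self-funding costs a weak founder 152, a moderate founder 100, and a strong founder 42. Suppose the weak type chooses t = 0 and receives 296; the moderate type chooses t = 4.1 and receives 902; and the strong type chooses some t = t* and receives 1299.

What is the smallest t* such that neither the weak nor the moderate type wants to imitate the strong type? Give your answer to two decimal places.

8.07

Weak type (on-path payoff 296) won't mimic when 296 ≥ 1299 − 152·t*, i.e. t* ≥ 6.60.
Moderate type (on-path payoff 902 − 100×4.1 = 492) won't mimic when 492 ≥ 1299 − 100·t*, i.e. t* ≥ 8.07.
Both must hold, so t* = max(6.60, 8.07) = 8.07. The moderate type's constraint binds.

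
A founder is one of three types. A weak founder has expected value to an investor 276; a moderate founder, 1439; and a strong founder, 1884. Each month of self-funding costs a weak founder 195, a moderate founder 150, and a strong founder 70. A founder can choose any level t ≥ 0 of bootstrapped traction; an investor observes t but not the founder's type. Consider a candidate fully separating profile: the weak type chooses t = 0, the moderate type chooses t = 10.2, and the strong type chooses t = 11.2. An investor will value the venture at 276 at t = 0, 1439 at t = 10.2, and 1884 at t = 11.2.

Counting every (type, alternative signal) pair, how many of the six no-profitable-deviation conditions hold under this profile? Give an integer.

4

Weak (own payoff 276): to t=10.2 gives 1439 − 195×10.2 = -550 → no gain ✓; to t=11.2 gives 1884 − 195×11.2 = -300 → no gain ✓.
Strong (own payoff 1884 − 70×11.2 = 1100): to t=0 gives 276 → no gain ✓; to t=10.2 gives 1439 − 70×10.2 = 725 → no gain ✓.
Moderate (own payoff 1439 − 150×10.2 = -91): to t=0 gives 276 → profitable ✗; to t=11.2 gives 1884 − 150×11.2 = 204 → profitable ✗.
4 of the 6 constraints hold; not an equilibrium.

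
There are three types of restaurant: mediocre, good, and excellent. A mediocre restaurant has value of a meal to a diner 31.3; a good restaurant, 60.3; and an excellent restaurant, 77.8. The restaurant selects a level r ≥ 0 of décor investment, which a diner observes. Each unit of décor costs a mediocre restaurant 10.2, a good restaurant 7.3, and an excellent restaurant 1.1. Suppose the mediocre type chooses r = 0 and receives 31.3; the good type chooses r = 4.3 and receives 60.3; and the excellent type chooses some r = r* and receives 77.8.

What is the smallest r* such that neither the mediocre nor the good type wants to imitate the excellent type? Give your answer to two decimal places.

Mediocre type (on-path payoff 31.3) won't mimic when 31.3 ≥ 77.8 − 10.2·r*, i.e. r* ≥ 4.56.
Good type (on-path payoff 60.3 − 7.3×4.3 = 28.91) won't mimic when 28.91 ≥ 77.8 − 7.3·r*, i.e. r* ≥ 6.70.
Both must hold, so r* = max(4.56, 6.70) = 6.70. The good type's constraint binds.

6.70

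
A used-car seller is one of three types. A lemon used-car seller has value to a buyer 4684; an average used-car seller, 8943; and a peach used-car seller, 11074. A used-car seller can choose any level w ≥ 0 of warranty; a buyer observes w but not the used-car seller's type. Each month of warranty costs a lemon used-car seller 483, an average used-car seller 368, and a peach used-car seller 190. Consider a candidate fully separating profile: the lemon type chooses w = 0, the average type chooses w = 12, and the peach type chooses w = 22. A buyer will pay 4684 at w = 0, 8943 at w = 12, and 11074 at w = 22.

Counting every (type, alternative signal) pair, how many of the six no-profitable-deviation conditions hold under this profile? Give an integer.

Average (own payoff 8943 − 368×12 = 4527): to w=0 gives 4684 → profitable ✗; to w=22 gives 11074 − 368×22 = 2978 → no gain ✓.
Peach (own payoff 11074 − 190×22 = 6894): to w=0 gives 4684 → no gain ✓; to w=12 gives 8943 − 190×12 = 6663 → no gain ✓.
Lemon (own payoff 4684): to w=12 gives 8943 − 483×12 = 3147 → no gain ✓; to w=22 gives 11074 − 483×22 = 448 → no gain ✓.
5 of the 6 constraints hold; not an equilibrium.

5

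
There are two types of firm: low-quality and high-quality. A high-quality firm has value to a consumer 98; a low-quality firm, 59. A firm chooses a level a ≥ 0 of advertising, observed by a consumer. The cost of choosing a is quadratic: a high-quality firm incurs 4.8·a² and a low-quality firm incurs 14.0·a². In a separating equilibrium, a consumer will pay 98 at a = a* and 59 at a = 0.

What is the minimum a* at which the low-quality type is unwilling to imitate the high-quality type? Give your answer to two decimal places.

1.67

The low-quality type at a = 0 receives 59; imitating at a* yields 98 − 14.0·a*².
Indifference: 59 = 98 − 14.0·a*², so a*² = (98 − 59) / 14.0 ≈ 2.7857.
a* = √2.7857 ≈ 1.67.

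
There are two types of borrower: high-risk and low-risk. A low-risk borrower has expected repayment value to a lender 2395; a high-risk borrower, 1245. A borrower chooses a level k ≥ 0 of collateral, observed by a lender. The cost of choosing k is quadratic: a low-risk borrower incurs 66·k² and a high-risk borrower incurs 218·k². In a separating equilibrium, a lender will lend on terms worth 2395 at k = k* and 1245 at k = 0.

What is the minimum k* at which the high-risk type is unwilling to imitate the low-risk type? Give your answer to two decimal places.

2.30

The high-risk type at k = 0 receives 1245; imitating at k* yields 2395 − 218·k*².
Indifference: 1245 = 2395 − 218·k*², so k*² = (2395 − 1245) / 218 ≈ 5.2752.
k* = √5.2752 ≈ 2.30.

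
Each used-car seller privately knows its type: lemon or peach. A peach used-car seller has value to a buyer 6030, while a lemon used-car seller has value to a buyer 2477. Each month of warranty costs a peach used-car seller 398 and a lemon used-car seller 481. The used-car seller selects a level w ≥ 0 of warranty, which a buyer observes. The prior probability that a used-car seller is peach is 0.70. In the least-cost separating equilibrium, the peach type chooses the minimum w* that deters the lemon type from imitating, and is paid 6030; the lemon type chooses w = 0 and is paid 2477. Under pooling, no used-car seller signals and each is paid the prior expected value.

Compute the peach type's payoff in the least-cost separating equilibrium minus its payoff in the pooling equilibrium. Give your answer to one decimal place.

-1874.0

Least-cost separating signal: w* solves 2477 = 6030 − 481·w*, so w* = (6030 − 2477)/481 ≈ 7.3867.
Peach type's separating payoff: 6030 − 398 × w* = 6030 − 398 × (6030 − 2477)/481 = 6030 − 1414094/481 ≈ 3090.096.
Pooling payoff: 0.70 × 6030 + 0.30 × 2477 = 4964.1.
Difference: 3090.096 − 4964.1 = -1874.004, i.e. -1874.0 to one decimal place.
The peach type would prefer the pooling outcome.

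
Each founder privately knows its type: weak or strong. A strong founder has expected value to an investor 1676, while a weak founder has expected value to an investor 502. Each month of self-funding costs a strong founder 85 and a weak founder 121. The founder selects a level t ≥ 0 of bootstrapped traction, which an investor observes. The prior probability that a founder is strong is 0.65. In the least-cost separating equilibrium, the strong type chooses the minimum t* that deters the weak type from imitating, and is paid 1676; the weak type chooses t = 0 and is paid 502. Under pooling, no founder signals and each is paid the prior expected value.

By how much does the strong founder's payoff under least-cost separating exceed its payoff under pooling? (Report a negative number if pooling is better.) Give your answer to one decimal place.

-413.8

Least-cost separating signal: t* solves 502 = 1676 − 121·t*, so t* = (1676 − 502)/121 ≈ 9.7025.
Strong type's separating payoff: 1676 − 85 × t* = 1676 − 85 × (1676 − 502)/121 = 1676 − 99790/121 ≈ 851.289.
Pooling payoff: 0.65 × 1676 + 0.35 × 502 = 1265.1.
Difference: 851.289 − 1265.1 = -413.811, i.e. -413.8 to one decimal place.
The strong type would prefer the pooling outcome.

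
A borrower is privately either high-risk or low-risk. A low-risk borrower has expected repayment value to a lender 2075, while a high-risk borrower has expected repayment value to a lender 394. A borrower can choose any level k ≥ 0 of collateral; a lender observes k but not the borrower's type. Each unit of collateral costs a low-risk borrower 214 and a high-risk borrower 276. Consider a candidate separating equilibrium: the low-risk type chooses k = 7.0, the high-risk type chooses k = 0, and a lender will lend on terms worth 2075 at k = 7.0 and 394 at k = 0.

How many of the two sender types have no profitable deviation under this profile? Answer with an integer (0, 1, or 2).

Low-risk type: signal → 2075 − 214 × 7.0 = 577; deviate to 0 → 394. IC holds (577 ≥ 394).
High-risk type: stay at 0 → 394; mimic → 2075 − 276 × 7.0 = 143. IC holds (394 ≥ 143).
2 of 2 constraints hold, so this is a separating equilibrium.

2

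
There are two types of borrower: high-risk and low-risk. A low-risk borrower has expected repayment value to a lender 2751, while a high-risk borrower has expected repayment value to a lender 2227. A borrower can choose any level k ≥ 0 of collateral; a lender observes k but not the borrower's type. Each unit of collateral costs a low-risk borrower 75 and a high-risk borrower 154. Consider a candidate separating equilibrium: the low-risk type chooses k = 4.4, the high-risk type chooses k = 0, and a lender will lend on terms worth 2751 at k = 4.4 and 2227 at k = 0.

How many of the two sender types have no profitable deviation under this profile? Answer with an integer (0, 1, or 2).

Low-risk type: signal → 2751 − 75 × 4.4 = 2421; deviate to 0 → 2227. IC holds (2421 ≥ 2227).
High-risk type: stay at 0 → 2227; mimic → 2751 − 154 × 4.4 = 2073.4. IC holds (2227 ≥ 2073.4).
2 of 2 constraints hold, so this is a separating equilibrium.

2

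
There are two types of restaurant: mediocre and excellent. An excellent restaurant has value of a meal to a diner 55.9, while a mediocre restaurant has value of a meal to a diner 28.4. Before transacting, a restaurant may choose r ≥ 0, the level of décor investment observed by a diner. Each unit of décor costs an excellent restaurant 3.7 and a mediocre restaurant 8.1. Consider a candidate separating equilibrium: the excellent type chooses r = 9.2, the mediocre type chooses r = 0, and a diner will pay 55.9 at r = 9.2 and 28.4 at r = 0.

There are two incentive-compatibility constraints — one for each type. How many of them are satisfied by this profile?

Excellent type: signal → 55.9 − 3.7 × 9.2 = 21.86; deviate to 0 → 28.4. IC fails (21.86 < 28.4).
Mediocre type: stay at 0 → 28.4; mimic → 55.9 − 8.1 × 9.2 = -18.62. IC holds (28.4 ≥ -18.62).
1 of 2 constraints hold, so this profile is not an equilibrium.

1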